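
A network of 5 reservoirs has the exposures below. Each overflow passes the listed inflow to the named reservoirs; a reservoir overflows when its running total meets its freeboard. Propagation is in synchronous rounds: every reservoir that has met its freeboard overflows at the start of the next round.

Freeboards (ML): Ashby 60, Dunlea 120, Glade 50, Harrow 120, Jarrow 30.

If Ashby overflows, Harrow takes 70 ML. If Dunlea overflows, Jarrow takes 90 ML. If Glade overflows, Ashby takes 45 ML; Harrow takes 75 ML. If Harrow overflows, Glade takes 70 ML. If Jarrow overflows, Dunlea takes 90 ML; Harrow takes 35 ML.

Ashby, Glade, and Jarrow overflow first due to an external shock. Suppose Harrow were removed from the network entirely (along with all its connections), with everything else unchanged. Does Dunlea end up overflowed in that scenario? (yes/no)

no

With Harrow removed:
Round 1 — Ashby, Glade, Jarrow overflow (initial).
  Dunlea: +90 → 90 < 120
No further overflows.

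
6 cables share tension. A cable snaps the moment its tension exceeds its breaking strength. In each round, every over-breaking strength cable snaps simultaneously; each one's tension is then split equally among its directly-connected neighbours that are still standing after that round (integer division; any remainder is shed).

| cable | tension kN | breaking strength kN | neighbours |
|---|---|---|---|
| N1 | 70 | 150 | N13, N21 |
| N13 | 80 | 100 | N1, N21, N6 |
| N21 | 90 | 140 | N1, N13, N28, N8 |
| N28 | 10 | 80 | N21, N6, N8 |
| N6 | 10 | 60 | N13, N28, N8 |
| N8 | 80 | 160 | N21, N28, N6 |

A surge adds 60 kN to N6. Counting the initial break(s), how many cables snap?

Round 1 — N6 at 70 > 60. N6 snaps.
  N6 sheds 70 kN to N13, N28, N8: 23 each (1 lost).
    N13: 80+23 = 103 > 100
    N28: 10+23 = 33 ≤ 80
    N8: 80+23 = 103 ≤ 160
Round 2 — N13 snaps.
  N13 sheds 103 kN to N1, N21: 51 each (1 lost).
    N1: 70+51 = 121 ≤ 150
    N21: 90+51 = 141 > 140
Round 3 — N21 snaps.
  N21 sheds 141 kN to N1, N28, N8: 47 each.
    N1: 121+47 = 168 > 150
    N28: 33+47 = 80 ≤ 80
    N8: 103+47 = 150 ≤ 160
Round 4 — N1 snaps.
  N1 sheds 168 kN: no online neighbours, lost.
No further breaks.

4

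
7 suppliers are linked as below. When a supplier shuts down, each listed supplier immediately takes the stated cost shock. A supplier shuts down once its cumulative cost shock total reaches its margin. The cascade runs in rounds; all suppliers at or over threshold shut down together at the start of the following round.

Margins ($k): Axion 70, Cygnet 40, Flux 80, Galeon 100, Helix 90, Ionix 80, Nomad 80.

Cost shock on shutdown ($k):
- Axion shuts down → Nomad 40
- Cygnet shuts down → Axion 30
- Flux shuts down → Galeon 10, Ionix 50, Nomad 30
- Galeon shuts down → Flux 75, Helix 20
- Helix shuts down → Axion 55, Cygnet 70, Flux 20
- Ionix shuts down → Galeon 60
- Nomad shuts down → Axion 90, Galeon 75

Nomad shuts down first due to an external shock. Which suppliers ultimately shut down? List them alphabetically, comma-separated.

Round 1 — Nomad shuts down (initial).
  Axion: +90 → 90 ≥ 70
  Galeon: +75 → 75 < 100
Round 2 — Axion shuts down.
No further shutdowns.

Axion, Nomad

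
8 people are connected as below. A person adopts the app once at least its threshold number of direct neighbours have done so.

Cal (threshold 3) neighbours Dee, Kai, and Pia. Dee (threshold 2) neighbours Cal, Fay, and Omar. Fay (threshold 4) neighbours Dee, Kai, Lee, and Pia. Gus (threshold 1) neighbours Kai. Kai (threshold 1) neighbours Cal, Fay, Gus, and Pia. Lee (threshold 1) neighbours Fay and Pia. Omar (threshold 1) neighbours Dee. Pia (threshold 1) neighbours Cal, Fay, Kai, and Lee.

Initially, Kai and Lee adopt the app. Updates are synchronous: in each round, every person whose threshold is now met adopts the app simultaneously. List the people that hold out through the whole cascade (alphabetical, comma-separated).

Cal, Dee, Fay, Omar

Round 1 — Kai, Lee adopt the app (initial).
Round 2 — checking thresholds:
  Cal: 1 of 3 neighbours < 3, holds.
  Fay: 2 of 4 neighbours < 4, holds.
  Gus: 1 of 1 neighbours ≥ 1, adopts the app.
  Pia: 2 of 4 neighbours ≥ 1, adopts the app.
Round 3 — no new adoptions; cascade stops.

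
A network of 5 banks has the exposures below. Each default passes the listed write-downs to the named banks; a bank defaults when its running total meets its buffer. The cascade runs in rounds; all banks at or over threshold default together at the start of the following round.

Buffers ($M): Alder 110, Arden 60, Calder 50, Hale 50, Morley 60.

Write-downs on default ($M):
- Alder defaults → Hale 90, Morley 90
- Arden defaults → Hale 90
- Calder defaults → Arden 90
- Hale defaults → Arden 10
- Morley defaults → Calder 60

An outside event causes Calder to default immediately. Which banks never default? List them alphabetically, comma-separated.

Alder, Morley

Round 1 — Calder defaults (initial).
  Arden: +90 → 90 ≥ 60
Round 2 — Arden defaults.
  Hale: +90 → 90 ≥ 50
Round 3 — Hale defaults.
No further defaults.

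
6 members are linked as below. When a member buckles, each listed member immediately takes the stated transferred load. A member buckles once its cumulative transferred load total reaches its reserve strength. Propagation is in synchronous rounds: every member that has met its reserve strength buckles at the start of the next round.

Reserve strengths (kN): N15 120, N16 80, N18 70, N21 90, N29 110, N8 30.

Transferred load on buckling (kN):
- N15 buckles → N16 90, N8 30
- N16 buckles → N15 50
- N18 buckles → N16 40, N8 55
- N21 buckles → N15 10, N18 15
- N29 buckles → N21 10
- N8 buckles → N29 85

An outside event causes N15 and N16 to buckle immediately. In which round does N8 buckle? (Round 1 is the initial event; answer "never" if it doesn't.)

2

Round 1 — N15, N16 buckle (initial).
  N8: +30 → 30 ≥ 30
Round 2 — N8 buckles.
  N29: +85 → 85 < 110
No further bucklings.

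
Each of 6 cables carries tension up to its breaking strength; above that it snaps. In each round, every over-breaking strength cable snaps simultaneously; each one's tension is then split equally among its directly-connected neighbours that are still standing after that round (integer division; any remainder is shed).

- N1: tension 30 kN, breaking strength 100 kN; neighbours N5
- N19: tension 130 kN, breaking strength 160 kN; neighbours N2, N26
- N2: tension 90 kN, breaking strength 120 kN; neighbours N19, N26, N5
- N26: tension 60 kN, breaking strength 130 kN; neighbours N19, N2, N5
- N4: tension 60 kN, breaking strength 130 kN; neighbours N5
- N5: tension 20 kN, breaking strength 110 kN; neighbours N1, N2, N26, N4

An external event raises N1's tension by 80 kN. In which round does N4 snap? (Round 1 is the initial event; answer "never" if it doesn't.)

never

Round 1 — N1 at 110 > 100. N1 snaps.
  N1 sheds 110 kN to N5: 110 each.
    N5: 20+110 = 130 > 110
Round 2 — N5 snaps.
  N5 sheds 130 kN to N2, N26, N4: 43 each (1 lost).
    N2: 90+43 = 133 > 120
    N26: 60+43 = 103 ≤ 130
    N4: 60+43 = 103 ≤ 130
Round 3 — N2 snaps.
  N2 sheds 133 kN to N19, N26: 66 each (1 lost).
    N19: 130+66 = 196 > 160
    N26: 103+66 = 169 > 130
Round 4 — N19, N26 snap.
  N19 sheds 196 kN: no online neighbours, lost.
  N26 sheds 169 kN: no online neighbours, lost.
No further breaks.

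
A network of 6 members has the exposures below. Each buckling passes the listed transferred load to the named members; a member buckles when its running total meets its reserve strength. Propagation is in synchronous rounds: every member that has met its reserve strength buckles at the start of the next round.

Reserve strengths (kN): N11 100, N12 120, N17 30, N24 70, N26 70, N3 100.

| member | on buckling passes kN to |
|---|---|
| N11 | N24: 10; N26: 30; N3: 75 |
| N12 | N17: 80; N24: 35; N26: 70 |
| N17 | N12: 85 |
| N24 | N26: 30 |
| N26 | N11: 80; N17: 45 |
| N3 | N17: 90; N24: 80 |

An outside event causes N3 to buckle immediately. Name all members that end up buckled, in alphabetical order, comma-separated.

N17, N24, N3

Round 1 — N3 buckles (initial).
  N17: +90 → 90 ≥ 30
  N24: +80 → 80 ≥ 70
Round 2 — N17, N24 buckle.
  N12: +85 → 85 < 120
  N26: +30 → 30 < 70
No further bucklings.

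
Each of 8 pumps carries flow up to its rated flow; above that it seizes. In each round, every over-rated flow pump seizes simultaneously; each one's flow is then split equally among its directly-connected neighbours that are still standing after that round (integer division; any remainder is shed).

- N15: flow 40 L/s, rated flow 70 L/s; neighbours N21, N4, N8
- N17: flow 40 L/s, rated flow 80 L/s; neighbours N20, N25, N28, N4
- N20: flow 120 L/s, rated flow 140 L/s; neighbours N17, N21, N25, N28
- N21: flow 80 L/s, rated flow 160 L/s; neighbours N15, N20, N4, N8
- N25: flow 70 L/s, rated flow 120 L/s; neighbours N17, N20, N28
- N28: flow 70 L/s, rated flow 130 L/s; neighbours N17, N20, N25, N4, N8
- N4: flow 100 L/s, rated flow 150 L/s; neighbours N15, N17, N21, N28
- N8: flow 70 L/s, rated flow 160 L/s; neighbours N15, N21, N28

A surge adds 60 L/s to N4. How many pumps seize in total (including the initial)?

Round 1 — N4 at 160 > 150. N4 seizes.
  N4 sheds 160 L/s to N15, N17, N21, N28: 40 each.
    N15: 40+40 = 80 > 70
    N17: 40+40 = 80 ≤ 80
    N21: 80+40 = 120 ≤ 160
    N28: 70+40 = 110 ≤ 130
Round 2 — N15 seizes.
  N15 sheds 80 L/s to N21, N8: 40 each.
    N21: 120+40 = 160 ≤ 160
    N8: 70+40 = 110 ≤ 160
No further seizures.

2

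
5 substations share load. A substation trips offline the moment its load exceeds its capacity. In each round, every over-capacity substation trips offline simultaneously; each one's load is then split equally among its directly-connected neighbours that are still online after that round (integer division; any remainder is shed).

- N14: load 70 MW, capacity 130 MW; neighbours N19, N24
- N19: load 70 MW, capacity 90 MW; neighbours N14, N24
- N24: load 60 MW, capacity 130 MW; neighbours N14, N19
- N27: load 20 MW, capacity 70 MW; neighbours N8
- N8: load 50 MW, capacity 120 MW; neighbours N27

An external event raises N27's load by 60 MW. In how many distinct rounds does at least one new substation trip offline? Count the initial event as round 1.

2

Round 1 — N27 at 80 > 70. N27 trips offline.
  N27 sheds 80 MW to N8: 80 each.
    N8: 50+80 = 130 > 120
Round 2 — N8 trips offline.
  N8 sheds 130 MW: no online neighbours, lost.
No further trips.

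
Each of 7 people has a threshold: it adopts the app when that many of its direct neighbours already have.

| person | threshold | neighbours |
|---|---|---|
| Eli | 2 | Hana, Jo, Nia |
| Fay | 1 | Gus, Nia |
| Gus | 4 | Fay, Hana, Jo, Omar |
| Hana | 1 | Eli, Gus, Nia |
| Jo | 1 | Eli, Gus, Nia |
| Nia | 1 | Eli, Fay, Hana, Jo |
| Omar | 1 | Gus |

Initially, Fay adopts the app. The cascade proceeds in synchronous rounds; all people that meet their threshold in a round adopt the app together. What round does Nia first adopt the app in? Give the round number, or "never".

Round 1 — Fay adopts the app (initial).
Round 2 — checking thresholds:
  Gus: 1 of 4 neighbours < 4, not yet.
  Nia: 1 of 4 neighbours ≥ 1, adopts the app.
Round 3 — checking thresholds:
  Eli: 1 of 3 neighbours < 2, not yet.
  Gus: 1 of 4 neighbours < 4, not yet.
  Hana: 1 of 3 neighbours ≥ 1, adopts the app.
  Jo: 1 of 3 neighbours ≥ 1, adopts the app.
Round 4 — checking thresholds:
  Eli: 3 of 3 neighbours ≥ 2, adopts the app.
  Gus: 3 of 4 neighbours < 4, not yet.
Round 5 — no new adoptions; cascade stops.

2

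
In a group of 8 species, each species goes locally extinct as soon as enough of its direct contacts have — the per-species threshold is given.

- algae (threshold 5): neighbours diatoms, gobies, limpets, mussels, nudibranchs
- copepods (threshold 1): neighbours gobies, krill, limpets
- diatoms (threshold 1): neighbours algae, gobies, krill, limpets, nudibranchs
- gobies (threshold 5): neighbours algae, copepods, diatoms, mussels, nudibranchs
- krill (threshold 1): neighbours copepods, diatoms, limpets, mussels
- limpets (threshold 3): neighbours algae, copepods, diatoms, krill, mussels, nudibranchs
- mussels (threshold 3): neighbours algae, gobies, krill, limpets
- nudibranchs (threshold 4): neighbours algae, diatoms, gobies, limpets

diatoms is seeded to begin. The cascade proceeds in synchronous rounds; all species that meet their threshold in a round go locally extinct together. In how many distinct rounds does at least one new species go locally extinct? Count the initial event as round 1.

Round 1 — diatoms goes locally extinct (initial).
Round 2 — checking thresholds:
  algae: 1 of 5 neighbours < 5, holds.
  gobies: 1 of 5 neighbours < 5, holds.
  krill: 1 of 4 neighbours ≥ 1, goes locally extinct.
  limpets: 1 of 6 neighbours < 3, holds.
  nudibranchs: 1 of 4 neighbours < 4, holds.
Round 3 — checking thresholds:
  algae: 1 of 5 neighbours < 5, holds.
  copepods: 1 of 3 neighbours ≥ 1, goes locally extinct.
  gobies: 1 of 5 neighbours < 5, holds.
  limpets: 2 of 6 neighbours < 3, holds.
  mussels: 1 of 4 neighbours < 3, holds.
  nudibranchs: 1 of 4 neighbours < 4, holds.
Round 4 — checking thresholds:
  algae: 1 of 5 neighbours < 5, holds.
  gobies: 2 of 5 neighbours < 5, holds.
  limpets: 3 of 6 neighbours ≥ 3, goes locally extinct.
  mussels: 1 of 4 neighbours < 3, holds.
  nudibranchs: 1 of 4 neighbours < 4, holds.
Round 5 — no new extinctions; cascade stops.

4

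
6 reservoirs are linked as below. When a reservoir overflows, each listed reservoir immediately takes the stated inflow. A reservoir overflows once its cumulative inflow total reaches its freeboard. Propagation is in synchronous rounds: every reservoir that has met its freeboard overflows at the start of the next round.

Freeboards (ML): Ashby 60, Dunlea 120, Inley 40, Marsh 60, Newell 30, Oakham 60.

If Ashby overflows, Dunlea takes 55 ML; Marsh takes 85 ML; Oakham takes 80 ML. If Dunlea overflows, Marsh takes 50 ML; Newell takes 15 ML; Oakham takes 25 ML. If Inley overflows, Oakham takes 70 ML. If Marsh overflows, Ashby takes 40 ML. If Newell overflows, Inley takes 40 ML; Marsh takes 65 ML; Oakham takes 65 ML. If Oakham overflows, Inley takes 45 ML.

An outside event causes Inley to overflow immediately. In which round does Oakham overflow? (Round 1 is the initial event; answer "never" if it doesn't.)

Round 1 — Inley overflows (initial).
  Oakham: +70 → 70 ≥ 60
Round 2 — Oakham overflows.
No further overflows.

2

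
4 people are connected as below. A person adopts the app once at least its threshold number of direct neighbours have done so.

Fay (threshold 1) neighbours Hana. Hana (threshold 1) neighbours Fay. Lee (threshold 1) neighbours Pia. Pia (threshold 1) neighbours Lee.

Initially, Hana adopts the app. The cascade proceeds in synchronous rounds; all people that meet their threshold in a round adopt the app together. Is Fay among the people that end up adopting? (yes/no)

Round 1 — Hana adopts the app (initial).
Round 2 — checking thresholds:
  Fay: 1 of 1 neighbours ≥ 1, adopts the app.
Round 3 — no new adoptions; cascade stops.

yes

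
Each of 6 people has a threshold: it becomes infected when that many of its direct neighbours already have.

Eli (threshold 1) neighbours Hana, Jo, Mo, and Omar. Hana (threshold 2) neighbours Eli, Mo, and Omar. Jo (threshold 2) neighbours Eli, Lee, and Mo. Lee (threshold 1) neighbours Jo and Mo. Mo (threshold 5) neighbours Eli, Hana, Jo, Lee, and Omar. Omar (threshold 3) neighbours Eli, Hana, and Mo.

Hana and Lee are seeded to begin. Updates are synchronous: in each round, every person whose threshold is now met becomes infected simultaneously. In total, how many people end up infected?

4

Round 1 — Hana, Lee become infected (initial).
Round 2 — checking thresholds:
  Eli: 1 of 4 neighbours ≥ 1, becomes infected.
  Jo: 1 of 3 neighbours < 2, below threshold.
  Mo: 2 of 5 neighbours < 5, below threshold.
  Omar: 1 of 3 neighbours < 3, below threshold.
Round 3 — checking thresholds:
  Jo: 2 of 3 neighbours ≥ 2, becomes infected.
  Mo: 3 of 5 neighbours < 5, below threshold.
  Omar: 2 of 3 neighbours < 3, below threshold.
Round 4 — no new infections; cascade stops.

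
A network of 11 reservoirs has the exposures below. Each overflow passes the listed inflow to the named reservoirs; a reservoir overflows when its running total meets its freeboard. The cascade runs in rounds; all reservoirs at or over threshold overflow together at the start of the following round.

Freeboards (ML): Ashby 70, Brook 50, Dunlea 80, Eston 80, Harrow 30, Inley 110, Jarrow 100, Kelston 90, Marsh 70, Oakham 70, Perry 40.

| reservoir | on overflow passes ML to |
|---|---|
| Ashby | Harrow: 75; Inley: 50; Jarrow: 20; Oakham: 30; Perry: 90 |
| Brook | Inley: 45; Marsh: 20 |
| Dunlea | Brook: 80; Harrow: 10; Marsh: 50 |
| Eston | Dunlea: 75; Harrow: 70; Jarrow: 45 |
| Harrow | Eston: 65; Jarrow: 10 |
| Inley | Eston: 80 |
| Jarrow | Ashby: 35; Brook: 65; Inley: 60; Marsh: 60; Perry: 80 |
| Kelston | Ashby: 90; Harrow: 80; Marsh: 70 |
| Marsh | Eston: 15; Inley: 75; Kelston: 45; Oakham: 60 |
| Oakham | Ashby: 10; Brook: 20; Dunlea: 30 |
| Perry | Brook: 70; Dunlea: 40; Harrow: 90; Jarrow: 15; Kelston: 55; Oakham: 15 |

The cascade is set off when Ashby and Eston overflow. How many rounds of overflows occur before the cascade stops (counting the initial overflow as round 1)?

5

Round 1 — Ashby, Eston overflow (initial).
  Dunlea: +75 → 75 < 80
  Harrow: +75+70 → 145 ≥ 30
  Inley: +50 → 50 < 110
  Jarrow: +20+45 → 65 < 100
  Oakham: +30 → 30 < 70
  Perry: +90 → 90 ≥ 40
Round 2 — Harrow, Perry overflow.
  Brook: +70 → 70 ≥ 50
  Dunlea: +40 → 115 ≥ 80
  Jarrow: +10+15 → 90 < 100
  Kelston: +55 → 55 < 90
  Oakham: +15 → 45 < 70
Round 3 — Brook, Dunlea overflow.
  Inley: +45 → 95 < 110
  Marsh: +20+50 → 70 ≥ 70
Round 4 — Marsh overflows.
  Inley: +75 → 170 ≥ 110
  Kelston: +45 → 100 ≥ 90
  Oakham: +60 → 105 ≥ 70
Round 5 — Inley, Kelston, Oakham overflow.
No further overflows.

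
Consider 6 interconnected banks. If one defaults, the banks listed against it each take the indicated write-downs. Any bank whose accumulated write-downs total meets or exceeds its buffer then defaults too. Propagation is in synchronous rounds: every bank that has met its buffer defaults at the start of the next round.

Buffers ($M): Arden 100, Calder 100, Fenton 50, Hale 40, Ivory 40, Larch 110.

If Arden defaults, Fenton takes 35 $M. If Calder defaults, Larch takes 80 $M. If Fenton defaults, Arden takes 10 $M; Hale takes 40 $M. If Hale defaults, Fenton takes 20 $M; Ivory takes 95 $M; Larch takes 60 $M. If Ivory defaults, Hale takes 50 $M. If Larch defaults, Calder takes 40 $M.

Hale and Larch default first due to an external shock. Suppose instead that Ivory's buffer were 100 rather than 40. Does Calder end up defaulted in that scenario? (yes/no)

no

With Ivory's buffer at 100:
Round 1 — Hale, Larch default (initial).
  Calder: +40 → 40 < 100
  Fenton: +20 → 20 < 50
  Ivory: +95 → 95 < 100
No further defaults.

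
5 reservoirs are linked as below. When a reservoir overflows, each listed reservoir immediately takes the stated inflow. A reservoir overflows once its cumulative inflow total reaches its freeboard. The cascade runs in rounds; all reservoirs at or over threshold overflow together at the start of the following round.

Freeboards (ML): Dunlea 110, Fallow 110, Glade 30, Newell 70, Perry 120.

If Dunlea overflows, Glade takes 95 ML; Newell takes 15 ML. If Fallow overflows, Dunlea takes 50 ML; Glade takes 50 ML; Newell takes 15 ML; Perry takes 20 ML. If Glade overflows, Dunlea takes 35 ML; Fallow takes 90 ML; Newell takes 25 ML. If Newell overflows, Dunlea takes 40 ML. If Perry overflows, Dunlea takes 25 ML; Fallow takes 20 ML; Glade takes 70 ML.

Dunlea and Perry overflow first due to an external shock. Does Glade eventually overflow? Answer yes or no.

yes

Round 1 — Dunlea, Perry overflow (initial).
  Fallow: +20 → 20 < 110
  Glade: +95+70 → 165 ≥ 30
  Newell: +15 → 15 < 70
Round 2 — Glade overflows.
  Fallow: +90 → 110 ≥ 110
  Newell: +25 → 40 < 70
Round 3 — Fallow overflows.
  Newell: +15 → 55 < 70
No further overflows.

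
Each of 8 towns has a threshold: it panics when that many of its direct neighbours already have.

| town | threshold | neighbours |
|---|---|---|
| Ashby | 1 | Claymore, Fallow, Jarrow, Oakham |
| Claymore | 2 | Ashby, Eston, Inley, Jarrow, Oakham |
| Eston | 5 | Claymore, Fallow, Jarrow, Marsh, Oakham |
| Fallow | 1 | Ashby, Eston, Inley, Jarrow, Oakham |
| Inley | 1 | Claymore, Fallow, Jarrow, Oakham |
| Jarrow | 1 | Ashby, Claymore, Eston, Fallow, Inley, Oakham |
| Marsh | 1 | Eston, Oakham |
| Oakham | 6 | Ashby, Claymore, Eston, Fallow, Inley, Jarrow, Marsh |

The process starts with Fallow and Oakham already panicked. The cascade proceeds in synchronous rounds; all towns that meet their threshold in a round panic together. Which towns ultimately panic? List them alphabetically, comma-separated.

Ashby, Claymore, Eston, Fallow, Inley, Jarrow, Marsh, Oakham

Round 1 — Fallow, Oakham panic (initial).
Round 2 — checking thresholds:
  Ashby: 2 of 4 neighbours ≥ 1, panics.
  Claymore: 1 of 5 neighbours < 2, below threshold.
  Eston: 2 of 5 neighbours < 5, below threshold.
  Inley: 2 of 4 neighbours ≥ 1, panics.
  Jarrow: 2 of 6 neighbours ≥ 1, panics.
  Marsh: 1 of 2 neighbours ≥ 1, panics.
Round 3 — checking thresholds:
  Claymore: 4 of 5 neighbours ≥ 2, panics.
  Eston: 4 of 5 neighbours < 5, below threshold.
Round 4 — checking thresholds:
  Eston: 5 of 5 neighbours ≥ 5, panics.
Round 5 — no new panics; cascade stops.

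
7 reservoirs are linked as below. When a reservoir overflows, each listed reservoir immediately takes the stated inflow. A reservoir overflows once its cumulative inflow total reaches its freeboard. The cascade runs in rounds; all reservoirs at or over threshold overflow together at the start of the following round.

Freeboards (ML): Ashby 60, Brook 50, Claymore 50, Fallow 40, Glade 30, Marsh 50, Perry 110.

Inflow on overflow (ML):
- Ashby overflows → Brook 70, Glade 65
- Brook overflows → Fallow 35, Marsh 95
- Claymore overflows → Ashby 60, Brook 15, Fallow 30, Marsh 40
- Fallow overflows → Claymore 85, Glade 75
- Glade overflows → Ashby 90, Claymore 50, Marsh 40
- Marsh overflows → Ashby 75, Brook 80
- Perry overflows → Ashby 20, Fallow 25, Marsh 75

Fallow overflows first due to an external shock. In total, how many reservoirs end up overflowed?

Round 1 — Fallow overflows (initial).
  Claymore: +85 → 85 ≥ 50
  Glade: +75 → 75 ≥ 30
Round 2 — Claymore, Glade overflow.
  Ashby: +60+90 → 150 ≥ 60
  Brook: +15 → 15 < 50
  Marsh: +40+40 → 80 ≥ 50
Round 3 — Ashby, Marsh overflow.
  Brook: +70+80 → 165 ≥ 50
Round 4 — Brook overflows.
No further overflows.

6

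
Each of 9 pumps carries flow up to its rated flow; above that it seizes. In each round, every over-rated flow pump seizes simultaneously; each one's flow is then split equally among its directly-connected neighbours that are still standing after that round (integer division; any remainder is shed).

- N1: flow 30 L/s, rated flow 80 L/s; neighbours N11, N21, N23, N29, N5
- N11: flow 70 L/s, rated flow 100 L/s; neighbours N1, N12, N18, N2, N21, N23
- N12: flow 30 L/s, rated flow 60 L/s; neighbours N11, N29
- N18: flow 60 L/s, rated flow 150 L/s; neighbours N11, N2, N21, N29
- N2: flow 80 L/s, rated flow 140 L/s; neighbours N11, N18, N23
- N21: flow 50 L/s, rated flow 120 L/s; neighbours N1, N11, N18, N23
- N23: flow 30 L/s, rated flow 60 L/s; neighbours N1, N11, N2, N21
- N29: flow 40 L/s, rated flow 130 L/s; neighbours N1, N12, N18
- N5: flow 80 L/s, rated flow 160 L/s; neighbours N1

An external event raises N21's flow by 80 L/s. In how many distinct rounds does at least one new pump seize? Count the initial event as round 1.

3

Round 1 — N21 at 130 > 120. N21 seizes.
  N21 sheds 130 L/s to N1, N11, N18, N23: 32 each (2 lost).
    N1: 30+32 = 62 ≤ 80
    N11: 70+32 = 102 > 100
    N18: 60+32 = 92 ≤ 150
    N23: 30+32 = 62 > 60
Round 2 — N11, N23 seize.
  N11 sheds 102 L/s to N1, N12, N18, N2: 25 each (2 lost).
    N1: 62+25 = 87 > 80
    N12: 30+25 = 55 ≤ 60
    N18: 92+25 = 117 ≤ 150
    N2: 80+25 = 105 ≤ 140
  N23 sheds 62 L/s to N1, N2: 31 each.
    N1: 87+31 = 118 > 80
    N2: 105+31 = 136 ≤ 140
Round 3 — N1 seizes.
  N1 sheds 118 L/s to N29, N5: 59 each.
    N29: 40+59 = 99 ≤ 130
    N5: 80+59 = 139 ≤ 160
No further seizures.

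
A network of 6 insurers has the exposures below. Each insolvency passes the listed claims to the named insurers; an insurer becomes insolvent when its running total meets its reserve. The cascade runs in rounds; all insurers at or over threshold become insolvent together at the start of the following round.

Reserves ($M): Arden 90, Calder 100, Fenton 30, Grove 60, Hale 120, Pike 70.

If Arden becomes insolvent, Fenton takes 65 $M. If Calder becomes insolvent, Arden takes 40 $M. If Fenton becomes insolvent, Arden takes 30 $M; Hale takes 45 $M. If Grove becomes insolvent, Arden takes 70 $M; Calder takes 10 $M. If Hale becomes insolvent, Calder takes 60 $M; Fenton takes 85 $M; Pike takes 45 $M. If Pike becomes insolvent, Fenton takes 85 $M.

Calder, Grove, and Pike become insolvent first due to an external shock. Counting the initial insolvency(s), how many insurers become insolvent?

Round 1 — Calder, Grove, Pike become insolvent (initial).
  Arden: +40+70 → 110 ≥ 90
  Fenton: +85 → 85 ≥ 30
Round 2 — Arden, Fenton become insolvent.
  Hale: +45 → 45 < 120
No further insolvencies.

5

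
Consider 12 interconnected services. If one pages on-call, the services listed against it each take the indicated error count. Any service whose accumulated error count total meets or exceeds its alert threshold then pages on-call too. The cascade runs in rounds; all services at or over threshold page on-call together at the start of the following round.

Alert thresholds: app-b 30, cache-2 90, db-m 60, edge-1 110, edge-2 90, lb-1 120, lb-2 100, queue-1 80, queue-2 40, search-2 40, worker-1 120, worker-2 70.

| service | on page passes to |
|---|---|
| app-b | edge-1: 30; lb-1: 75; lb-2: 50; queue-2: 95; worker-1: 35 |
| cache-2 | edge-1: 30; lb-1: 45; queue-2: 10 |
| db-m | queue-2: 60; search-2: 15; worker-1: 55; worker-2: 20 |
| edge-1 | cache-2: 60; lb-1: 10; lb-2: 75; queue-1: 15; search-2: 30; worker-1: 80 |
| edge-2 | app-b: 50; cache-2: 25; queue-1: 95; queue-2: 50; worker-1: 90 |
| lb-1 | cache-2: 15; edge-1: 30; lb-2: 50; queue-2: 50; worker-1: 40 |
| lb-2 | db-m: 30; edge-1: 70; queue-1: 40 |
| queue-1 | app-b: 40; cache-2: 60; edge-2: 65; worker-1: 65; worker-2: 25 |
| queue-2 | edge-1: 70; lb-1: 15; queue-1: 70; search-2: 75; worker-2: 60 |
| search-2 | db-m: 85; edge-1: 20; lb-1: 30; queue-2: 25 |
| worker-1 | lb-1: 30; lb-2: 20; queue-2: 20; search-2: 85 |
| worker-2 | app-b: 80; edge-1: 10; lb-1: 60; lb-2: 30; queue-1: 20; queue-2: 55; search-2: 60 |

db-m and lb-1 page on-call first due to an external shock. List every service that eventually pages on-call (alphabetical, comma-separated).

Round 1 — db-m, lb-1 page on-call (initial).
  cache-2: +15 → 15 < 90
  edge-1: +30 → 30 < 110
  lb-2: +50 → 50 < 100
  queue-2: +60+50 → 110 ≥ 40
  search-2: +15 → 15 < 40
  worker-1: +55+40 → 95 < 120
  worker-2: +20 → 20 < 70
Round 2 — queue-2 pages on-call.
  edge-1: +70 → 100 < 110
  queue-1: +70 → 70 < 80
  search-2: +75 → 90 ≥ 40
  worker-2: +60 → 80 ≥ 70
Round 3 — search-2, worker-2 page on-call.
  app-b: +80 → 80 ≥ 30
  edge-1: +20+10 → 130 ≥ 110
  lb-2: +30 → 80 < 100
  queue-1: +20 → 90 ≥ 80
Round 4 — app-b, edge-1, queue-1 page on-call.
  cache-2: +60+60 → 135 ≥ 90
  edge-2: +65 → 65 < 90
  lb-2: +50+75 → 205 ≥ 100
  worker-1: +35+80+65 → 275 ≥ 120
Round 5 — cache-2, lb-2, worker-1 page on-call.
No further pages.

app-b, cache-2, db-m, edge-1, lb-1, lb-2, queue-1, queue-2, search-2, worker-1, worker-2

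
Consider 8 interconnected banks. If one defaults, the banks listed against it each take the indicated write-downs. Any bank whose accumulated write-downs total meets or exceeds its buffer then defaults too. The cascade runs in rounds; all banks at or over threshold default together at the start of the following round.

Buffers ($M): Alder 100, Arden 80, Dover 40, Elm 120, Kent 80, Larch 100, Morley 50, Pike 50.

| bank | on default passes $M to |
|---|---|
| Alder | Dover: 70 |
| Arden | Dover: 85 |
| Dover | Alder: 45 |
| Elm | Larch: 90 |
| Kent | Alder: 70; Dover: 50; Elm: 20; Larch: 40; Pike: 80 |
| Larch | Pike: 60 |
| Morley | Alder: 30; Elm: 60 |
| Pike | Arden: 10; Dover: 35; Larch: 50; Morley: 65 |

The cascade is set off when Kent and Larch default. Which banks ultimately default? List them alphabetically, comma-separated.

Round 1 — Kent, Larch default (initial).
  Alder: +70 → 70 < 100
  Dover: +50 → 50 ≥ 40
  Elm: +20 → 20 < 120
  Pike: +80+60 → 140 ≥ 50
Round 2 — Dover, Pike default.
  Alder: +45 → 115 ≥ 100
  Arden: +10 → 10 < 80
  Morley: +65 → 65 ≥ 50
Round 3 — Alder, Morley default.
  Elm: +60 → 80 < 120
No further defaults.

Alder, Dover, Kent, Larch, Morley, Pike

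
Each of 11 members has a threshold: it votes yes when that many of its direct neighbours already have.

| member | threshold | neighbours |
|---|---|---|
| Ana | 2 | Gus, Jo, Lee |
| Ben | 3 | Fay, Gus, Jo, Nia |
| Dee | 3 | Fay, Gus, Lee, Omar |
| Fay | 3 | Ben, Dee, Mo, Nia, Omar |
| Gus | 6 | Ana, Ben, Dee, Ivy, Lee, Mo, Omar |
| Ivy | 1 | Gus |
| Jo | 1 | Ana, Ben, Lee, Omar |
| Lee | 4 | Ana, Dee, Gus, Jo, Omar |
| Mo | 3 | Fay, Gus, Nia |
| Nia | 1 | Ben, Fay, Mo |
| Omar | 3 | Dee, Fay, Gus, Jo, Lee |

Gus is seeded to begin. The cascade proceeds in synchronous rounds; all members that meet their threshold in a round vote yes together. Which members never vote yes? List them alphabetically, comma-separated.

Ana, Ben, Dee, Fay, Jo, Lee, Mo, Nia, Omar

Round 1 — Gus votes yes (initial).
Round 2 — checking thresholds:
  Ana: 1 of 3 neighbours < 2, below threshold.
  Ben: 1 of 4 neighbours < 3, below threshold.
  Dee: 1 of 4 neighbours < 3, below threshold.
  Ivy: 1 of 1 neighbours ≥ 1, votes yes.
  Lee: 1 of 5 neighbours < 4, below threshold.
  Mo: 1 of 3 neighbours < 3, below threshold.
  Omar: 1 of 5 neighbours < 3, below threshold.
Round 3 — no new yes votes; cascade stops.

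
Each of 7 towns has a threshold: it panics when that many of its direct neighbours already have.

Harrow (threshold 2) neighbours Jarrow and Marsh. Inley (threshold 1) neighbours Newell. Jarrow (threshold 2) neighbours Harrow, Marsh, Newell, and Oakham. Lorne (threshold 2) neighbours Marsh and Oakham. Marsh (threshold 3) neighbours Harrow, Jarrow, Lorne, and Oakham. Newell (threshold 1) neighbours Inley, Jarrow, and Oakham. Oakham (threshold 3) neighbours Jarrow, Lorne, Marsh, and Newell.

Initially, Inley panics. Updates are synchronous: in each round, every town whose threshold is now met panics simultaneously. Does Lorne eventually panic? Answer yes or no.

no

Round 1 — Inley panics (initial).
Round 2 — checking thresholds:
  Newell: 1 of 3 neighbours ≥ 1, panics.
Round 3 — no new panics; cascade stops.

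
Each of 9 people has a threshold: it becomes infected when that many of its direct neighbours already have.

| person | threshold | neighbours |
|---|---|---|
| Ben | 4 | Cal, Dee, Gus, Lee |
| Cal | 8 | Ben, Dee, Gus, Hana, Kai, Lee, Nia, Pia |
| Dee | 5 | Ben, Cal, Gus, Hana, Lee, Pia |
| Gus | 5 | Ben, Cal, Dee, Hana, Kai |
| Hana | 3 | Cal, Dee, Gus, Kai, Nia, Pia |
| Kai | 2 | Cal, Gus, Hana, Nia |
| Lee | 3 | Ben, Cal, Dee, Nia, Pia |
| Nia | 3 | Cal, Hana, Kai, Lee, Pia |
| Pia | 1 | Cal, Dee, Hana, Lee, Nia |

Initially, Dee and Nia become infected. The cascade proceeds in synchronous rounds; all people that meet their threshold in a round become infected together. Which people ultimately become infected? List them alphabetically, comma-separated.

Round 1 — Dee, Nia become infected (initial).
Round 2 — checking thresholds:
  Ben: 1 of 4 neighbours < 4, holds.
  Cal: 2 of 8 neighbours < 8, holds.
  Gus: 1 of 5 neighbours < 5, holds.
  Hana: 2 of 6 neighbours < 3, holds.
  Kai: 1 of 4 neighbours < 2, holds.
  Lee: 2 of 5 neighbours < 3, holds.
  Pia: 2 of 5 neighbours ≥ 1, becomes infected.
Round 3 — checking thresholds:
  Ben: 1 of 4 neighbours < 4, holds.
  Cal: 3 of 8 neighbours < 8, holds.
  Gus: 1 of 5 neighbours < 5, holds.
  Hana: 3 of 6 neighbours ≥ 3, becomes infected.
  Kai: 1 of 4 neighbours < 2, holds.
  Lee: 3 of 5 neighbours ≥ 3, becomes infected.
Round 4 — checking thresholds:
  Ben: 2 of 4 neighbours < 4, holds.
  Cal: 5 of 8 neighbours < 8, holds.
  Gus: 2 of 5 neighbours < 5, holds.
  Kai: 2 of 4 neighbours ≥ 2, becomes infected.
Round 5 — no new infections; cascade stops.

Dee, Hana, Kai, Lee, Nia, Pia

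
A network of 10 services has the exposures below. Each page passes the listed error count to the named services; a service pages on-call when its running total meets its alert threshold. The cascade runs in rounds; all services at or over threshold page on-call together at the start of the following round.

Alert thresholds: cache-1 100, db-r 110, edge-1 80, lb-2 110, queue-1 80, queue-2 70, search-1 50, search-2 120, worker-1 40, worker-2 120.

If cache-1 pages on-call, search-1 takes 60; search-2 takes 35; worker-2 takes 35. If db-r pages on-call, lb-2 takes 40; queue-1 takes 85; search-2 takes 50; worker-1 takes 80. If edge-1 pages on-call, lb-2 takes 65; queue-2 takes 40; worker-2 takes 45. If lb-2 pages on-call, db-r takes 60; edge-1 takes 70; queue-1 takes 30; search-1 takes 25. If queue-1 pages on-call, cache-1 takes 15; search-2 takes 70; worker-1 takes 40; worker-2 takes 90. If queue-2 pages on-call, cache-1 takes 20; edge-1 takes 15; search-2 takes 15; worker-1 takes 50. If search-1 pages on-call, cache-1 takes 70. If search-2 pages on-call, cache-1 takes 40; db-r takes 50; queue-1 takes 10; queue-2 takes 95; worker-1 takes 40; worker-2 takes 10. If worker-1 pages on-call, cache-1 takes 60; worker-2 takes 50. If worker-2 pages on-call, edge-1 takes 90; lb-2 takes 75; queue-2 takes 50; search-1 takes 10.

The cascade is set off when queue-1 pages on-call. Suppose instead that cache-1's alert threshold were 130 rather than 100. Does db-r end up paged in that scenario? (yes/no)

With cache-1's alert threshold at 130:
Round 1 — queue-1 pages on-call (initial).
  cache-1: +15 → 15 < 130
  search-2: +70 → 70 < 120
  worker-1: +40 → 40 ≥ 40
  worker-2: +90 → 90 < 120
Round 2 — worker-1 pages on-call.
  cache-1: +60 → 75 < 130
  worker-2: +50 → 140 ≥ 120
Round 3 — worker-2 pages on-call.
  edge-1: +90 → 90 ≥ 80
  lb-2: +75 → 75 < 110
  queue-2: +50 → 50 < 70
  search-1: +10 → 10 < 50
Round 4 — edge-1 pages on-call.
  lb-2: +65 → 140 ≥ 110
  queue-2: +40 → 90 ≥ 70
Round 5 — lb-2, queue-2 page on-call.
  cache-1: +20 → 95 < 130
  db-r: +60 → 60 < 110
  search-1: +25 → 35 < 50
  search-2: +15 → 85 < 120
No further pages.

no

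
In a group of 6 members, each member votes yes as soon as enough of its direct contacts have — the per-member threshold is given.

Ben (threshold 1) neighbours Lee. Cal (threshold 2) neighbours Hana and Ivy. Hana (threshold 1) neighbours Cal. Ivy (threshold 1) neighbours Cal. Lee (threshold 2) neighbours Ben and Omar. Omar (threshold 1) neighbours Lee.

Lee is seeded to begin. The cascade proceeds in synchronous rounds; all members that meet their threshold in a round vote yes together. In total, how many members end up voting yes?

Round 1 — Lee votes yes (initial).
Round 2 — checking thresholds:
  Ben: 1 of 1 neighbours ≥ 1, votes yes.
  Omar: 1 of 1 neighbours ≥ 1, votes yes.
Round 3 — no new yes votes; cascade stops.

3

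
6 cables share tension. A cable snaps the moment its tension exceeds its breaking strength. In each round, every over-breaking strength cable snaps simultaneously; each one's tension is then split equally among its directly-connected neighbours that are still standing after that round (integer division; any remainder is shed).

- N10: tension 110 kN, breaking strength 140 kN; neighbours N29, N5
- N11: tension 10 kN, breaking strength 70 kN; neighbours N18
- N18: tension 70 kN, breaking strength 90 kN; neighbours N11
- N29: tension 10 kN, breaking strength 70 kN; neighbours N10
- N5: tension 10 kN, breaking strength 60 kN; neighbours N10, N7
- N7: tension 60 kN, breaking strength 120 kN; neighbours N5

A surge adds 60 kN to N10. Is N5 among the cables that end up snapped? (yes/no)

Round 1 — N10 at 170 > 140. N10 snaps.
  N10 sheds 170 kN to N29, N5: 85 each.
    N29: 10+85 = 95 > 70
    N5: 10+85 = 95 > 60
Round 2 — N29, N5 snap.
  N29 sheds 95 kN: no online neighbours, lost.
  N5 sheds 95 kN to N7: 95 each.
    N7: 60+95 = 155 > 120
Round 3 — N7 snaps.
  N7 sheds 155 kN: no online neighbours, lost.
No further breaks.

yes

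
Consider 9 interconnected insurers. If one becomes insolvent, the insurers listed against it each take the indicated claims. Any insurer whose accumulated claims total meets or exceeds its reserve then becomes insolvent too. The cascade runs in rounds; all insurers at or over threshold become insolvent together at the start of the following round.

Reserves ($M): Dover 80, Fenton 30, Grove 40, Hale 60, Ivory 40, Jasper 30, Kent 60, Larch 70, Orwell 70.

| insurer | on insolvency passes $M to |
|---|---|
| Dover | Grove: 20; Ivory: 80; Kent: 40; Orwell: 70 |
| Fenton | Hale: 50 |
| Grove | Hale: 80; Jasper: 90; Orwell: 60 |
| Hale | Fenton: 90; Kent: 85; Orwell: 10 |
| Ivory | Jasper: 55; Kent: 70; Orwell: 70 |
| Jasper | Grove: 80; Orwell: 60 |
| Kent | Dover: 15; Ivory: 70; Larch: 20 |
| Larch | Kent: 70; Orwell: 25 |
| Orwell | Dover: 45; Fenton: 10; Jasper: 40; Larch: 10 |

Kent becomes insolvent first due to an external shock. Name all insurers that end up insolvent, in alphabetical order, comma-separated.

Round 1 — Kent becomes insolvent (initial).
  Dover: +15 → 15 < 80
  Ivory: +70 → 70 ≥ 40
  Larch: +20 → 20 < 70
Round 2 — Ivory becomes insolvent.
  Jasper: +55 → 55 ≥ 30
  Orwell: +70 → 70 ≥ 70
Round 3 — Jasper, Orwell become insolvent.
  Dover: +45 → 60 < 80
  Fenton: +10 → 10 < 30
  Grove: +80 → 80 ≥ 40
  Larch: +10 → 30 < 70
Round 4 — Grove becomes insolvent.
  Hale: +80 → 80 ≥ 60
Round 5 — Hale becomes insolvent.
  Fenton: +90 → 100 ≥ 30
Round 6 — Fenton becomes insolvent.
No further insolvencies.

Fenton, Grove, Hale, Ivory, Jasper, Kent, Orwell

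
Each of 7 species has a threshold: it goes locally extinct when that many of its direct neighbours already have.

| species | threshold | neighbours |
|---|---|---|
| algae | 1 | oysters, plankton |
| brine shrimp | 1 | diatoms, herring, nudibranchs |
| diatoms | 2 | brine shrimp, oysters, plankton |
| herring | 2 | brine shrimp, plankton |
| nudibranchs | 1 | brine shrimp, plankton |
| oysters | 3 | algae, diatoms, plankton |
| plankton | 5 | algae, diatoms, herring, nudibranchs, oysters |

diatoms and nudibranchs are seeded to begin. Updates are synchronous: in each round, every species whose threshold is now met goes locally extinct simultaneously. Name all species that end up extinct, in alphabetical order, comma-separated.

Round 1 — diatoms, nudibranchs go locally extinct (initial).
Round 2 — checking thresholds:
  brine shrimp: 2 of 3 neighbours ≥ 1, goes locally extinct.
  oysters: 1 of 3 neighbours < 3, below threshold.
  plankton: 2 of 5 neighbours < 5, below threshold.
Round 3 — no new extinctions; cascade stops.

brine shrimp, diatoms, nudibranchs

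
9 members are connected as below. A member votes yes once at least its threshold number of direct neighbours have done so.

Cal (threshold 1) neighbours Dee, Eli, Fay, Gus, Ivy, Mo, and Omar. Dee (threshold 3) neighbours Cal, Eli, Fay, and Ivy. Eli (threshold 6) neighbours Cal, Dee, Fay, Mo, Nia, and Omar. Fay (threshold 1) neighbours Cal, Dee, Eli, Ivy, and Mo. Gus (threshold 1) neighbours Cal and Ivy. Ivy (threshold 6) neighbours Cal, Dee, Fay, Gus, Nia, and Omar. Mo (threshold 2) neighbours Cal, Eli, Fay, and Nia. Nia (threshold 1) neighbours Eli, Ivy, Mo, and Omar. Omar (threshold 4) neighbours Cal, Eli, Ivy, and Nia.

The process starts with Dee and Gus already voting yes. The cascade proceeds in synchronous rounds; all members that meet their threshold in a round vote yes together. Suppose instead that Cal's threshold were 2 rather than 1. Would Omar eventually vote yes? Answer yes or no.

no

With Cal's threshold at 2:
Round 1 — Dee, Gus vote yes (initial).
Round 2 — checking thresholds:
  Cal: 2 of 7 neighbours ≥ 2, votes yes.
  Eli: 1 of 6 neighbours < 6, not yet.
  Fay: 1 of 5 neighbours ≥ 1, votes yes.
  Ivy: 2 of 6 neighbours < 6, not yet.
Round 3 — checking thresholds:
  Eli: 3 of 6 neighbours < 6, not yet.
  Ivy: 4 of 6 neighbours < 6, not yet.
  Mo: 2 of 4 neighbours ≥ 2, votes yes.
  Omar: 1 of 4 neighbours < 4, not yet.
Round 4 — checking thresholds:
  Eli: 4 of 6 neighbours < 6, not yet.
  Ivy: 4 of 6 neighbours < 6, not yet.
  Nia: 1 of 4 neighbours ≥ 1, votes yes.
  Omar: 1 of 4 neighbours < 4, not yet.
Round 5 — no new yes votes; cascade stops.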